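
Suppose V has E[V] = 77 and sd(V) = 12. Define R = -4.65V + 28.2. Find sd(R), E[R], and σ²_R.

R = -4.65V + 28.2 is linear with a = -4.65, b = 28.2.
sd(R) = |a|·sd(V) = |-4.65|·12 = 55.8.
E[R] = a·E[V] + b = (-4.65)·77 + 28.2 = -329.85.
σ²_V = 12² = 144.
σ²_R = a²·σ²_V = (-4.65)²·144 = 3113.64 (the additive constant 28.2 does not affect variance).

sd(R) = 55.8, E[R] = -329.85, σ²_R = 3113.64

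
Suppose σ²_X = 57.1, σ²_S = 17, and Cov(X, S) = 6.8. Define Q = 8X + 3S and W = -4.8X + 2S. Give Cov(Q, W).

By bilinearity, Cov(Q, W) = ac·σ²_X + bd·σ²_S + (ad+bc)·Cov(X, S), with a=8, b=3, c=-4.8, d=2.
ac·σ²_X = 8·(-4.8)·57.1 = -2192.64
bd·σ²_S = 3·2·17 = 102
(ad+bc)·Cov(X, S) = (1.6)·6.8 = 10.88
Cov(Q, W) = -2192.64 + 102 + 10.88 = -2079.76.

Cov(Q, W) = -2079.76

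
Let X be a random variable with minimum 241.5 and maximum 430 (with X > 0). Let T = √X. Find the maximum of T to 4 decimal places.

max(T) = 20.7364

√X is increasing on this domain, so max(T) comes from max(X) = 430: max(T) = √(430) ≈ 20.7364.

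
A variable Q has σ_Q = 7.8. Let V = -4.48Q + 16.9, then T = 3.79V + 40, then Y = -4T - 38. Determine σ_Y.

σ_Y = 529.75104

σ_V = |-4.48|·7.8 = 34.944.
σ_T = |3.79|·34.944 = 132.43776.
σ_Y = |-4|·132.43776 = 529.75104.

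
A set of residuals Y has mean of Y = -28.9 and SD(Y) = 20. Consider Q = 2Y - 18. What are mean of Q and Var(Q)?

mean of Q = -75.8, Var(Q) = 1600

Q = 2Y - 18 is linear with a = 2, b = -18.
mean of Q = a·mean of Y + b = 2·(-28.9) + (-18) = -75.8.
Var(Y) = 20² = 400.
Var(Q) = a²·Var(Y) = 2²·400 = 1600 (the additive constant -18 does not affect variance).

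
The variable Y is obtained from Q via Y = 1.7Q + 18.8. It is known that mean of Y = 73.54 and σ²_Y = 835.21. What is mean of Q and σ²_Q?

mean of Q = 32.2, σ²_Q = 289

From Y = 1.7Q + 18.8: mean of Y = a·mean of Q + b, so mean of Q = (mean of Y − b)/a = (73.54 − 18.8)/1.7 = 32.2.
σ²_Y = a²·σ²_Q, so σ²_Q = 835.21/1.7² = 289.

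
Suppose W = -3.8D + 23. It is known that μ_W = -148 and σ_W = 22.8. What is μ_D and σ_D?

From W = -3.8D + 23: μ_W = a·μ_D + b, so μ_D = (μ_W − b)/a = (-148 − 23)/(-3.8) = 45.
σ_W = |a|·σ_D, so σ_D = 22.8/|-3.8| = 6.

μ_D = 45, σ_D = 6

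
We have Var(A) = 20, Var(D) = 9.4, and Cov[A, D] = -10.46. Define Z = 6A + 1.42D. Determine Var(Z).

Var(Z) = 560.71576

Var(Z) = a²·Var(A) + b²·Var(D) + 2ab·Cov[A, D] with a = 6, b = 1.42.
= 6²·20 + 1.42²·9.4 + 2·6·1.42·(-10.46)
= 720 + 18.95416 + (-178.2384) = 560.71576.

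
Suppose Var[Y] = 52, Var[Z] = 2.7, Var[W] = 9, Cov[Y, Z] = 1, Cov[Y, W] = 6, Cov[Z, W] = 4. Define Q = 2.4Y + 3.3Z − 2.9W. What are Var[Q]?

Var[Q] = a²·Var[Y] + b²·Var[Z] + c²·Var[W] + 2ab·Cov[Y, Z] + 2ac·Cov[Y, W] + 2bc·Cov[Z, W], with a = 2.4, b = 3.3, c = -2.9.
= 299.52 + 29.403 + 75.69 + 15.84 + (-83.52) + (-76.56)
= 260.373.

Var[Q] = 260.373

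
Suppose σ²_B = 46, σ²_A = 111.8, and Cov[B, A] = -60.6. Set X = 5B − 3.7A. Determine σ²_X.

σ²_X = 4922.742

σ²_X = a²·σ²_B + b²·σ²_A + 2ab·Cov[B, A] with a = 5, b = -3.7.
= 5²·46 + (-3.7)²·111.8 + 2·5·(-3.7)·(-60.6)
= 1150 + 1530.542 + 2242.2 = 4922.742.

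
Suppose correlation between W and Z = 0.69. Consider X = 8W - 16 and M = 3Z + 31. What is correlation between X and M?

correlation between X and M = 0.69

Linear rescalings preserve correlation up to sign; here the slopes 8 and 3 have the same sign, so correlation between X and M = correlation between W and Z = 0.69.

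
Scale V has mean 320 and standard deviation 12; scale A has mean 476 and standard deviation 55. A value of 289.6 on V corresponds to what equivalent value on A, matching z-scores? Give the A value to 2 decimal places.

z = (289.6 − 320)/12 ≈ -2.5333.
A = 476 + z·55 = 476 + (289.6 − 320)·55/12 ≈ 336.67.

A = 336.67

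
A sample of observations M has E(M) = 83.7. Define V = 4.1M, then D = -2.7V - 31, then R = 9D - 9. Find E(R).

E(V) = 4.1·83.7 = 343.17.
E(D) = (-2.7)·343.17 + (-31) = -957.559.
E(R) = 9·(-957.559) + (-9) = -8627.031.

E(R) = -8627.031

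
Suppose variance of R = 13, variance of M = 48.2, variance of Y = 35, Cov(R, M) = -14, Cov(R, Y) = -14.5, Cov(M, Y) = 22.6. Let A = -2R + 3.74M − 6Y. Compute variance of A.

variance of A = a²·variance of R + b²·variance of M + c²·variance of Y + 2ab·Cov(R, M) + 2ac·Cov(R, Y) + 2bc·Cov(M, Y), with a = -2, b = 3.74, c = -6.
= 52 + 674.20232 + 1260 + 209.44 + (-348) + (-1014.288)
= 833.35432.

variance of A = 833.35432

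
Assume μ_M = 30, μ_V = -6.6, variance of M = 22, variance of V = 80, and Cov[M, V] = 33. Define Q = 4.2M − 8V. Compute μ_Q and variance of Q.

μ_Q = 4.2·μ_M + (-8)·μ_V = 4.2·30 + (-8)·(-6.6) = 178.8.
variance of Q = a²·variance of M + b²·variance of V + 2ab·Cov[M, V] with a = 4.2, b = -8.
= 4.2²·22 + (-8)²·80 + 2·4.2·(-8)·33
= 388.08 + 5120 + (-2217.6) = 3290.48.

μ_Q = 178.8, variance of Q = 3290.48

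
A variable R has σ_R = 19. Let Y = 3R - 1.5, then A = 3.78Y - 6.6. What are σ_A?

σ_A = 215.46

σ_Y = |3|·19 = 57.
σ_A = |3.78|·57 = 215.46.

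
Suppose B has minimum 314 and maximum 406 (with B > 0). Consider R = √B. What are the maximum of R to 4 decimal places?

max(R) = 20.1494

√B is increasing on this domain, so max(R) comes from max(B) = 406: max(R) = √(406) ≈ 20.1494.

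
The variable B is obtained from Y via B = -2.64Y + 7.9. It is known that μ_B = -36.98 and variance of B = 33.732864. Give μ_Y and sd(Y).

μ_Y = 17, sd(Y) = 2.2

From B = -2.64Y + 7.9: μ_B = a·μ_Y + b, so μ_Y = (μ_B − b)/a = (-36.98 − 7.9)/(-2.64) = 17.
sd(B) = √33.732864 = 5.808.
sd(B) = |a|·sd(Y), so sd(Y) = 5.808/|-2.64| = 2.2.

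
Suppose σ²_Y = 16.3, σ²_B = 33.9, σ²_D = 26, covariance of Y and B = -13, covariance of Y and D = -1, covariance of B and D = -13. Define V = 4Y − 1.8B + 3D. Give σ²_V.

σ²_V = a²·σ²_Y + b²·σ²_B + c²·σ²_D + 2ab·covariance of Y and B + 2ac·covariance of Y and D + 2bc·covariance of B and D, with a = 4, b = -1.8, c = 3.
= 260.8 + 109.836 + 234 + 187.2 + (-24) + 140.4
= 908.236.

σ²_V = 908.236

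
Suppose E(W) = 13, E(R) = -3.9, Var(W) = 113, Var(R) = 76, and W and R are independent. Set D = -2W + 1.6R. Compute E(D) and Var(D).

E(D) = (-2)·E(W) + 1.6·E(R) = (-2)·13 + 1.6·(-3.9) = -32.24.
Var(D) = a²·Var(W) + b²·Var(R) + 2ab·covariance of W and R with a = -2, b = 1.6.
Independence gives covariance of W and R = 0.
= (-2)²·113 + 1.6²·76 + 2·(-2)·1.6·0
= 452 + 194.56 + 0 = 646.56.

E(D) = -32.24, Var(D) = 646.56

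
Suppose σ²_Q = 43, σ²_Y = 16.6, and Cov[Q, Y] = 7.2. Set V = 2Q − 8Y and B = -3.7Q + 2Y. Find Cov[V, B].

By bilinearity, Cov[V, B] = ac·σ²_Q + bd·σ²_Y + (ad+bc)·Cov[Q, Y], with a=2, b=-8, c=-3.7, d=2.
ac·σ²_Q = 2·(-3.7)·43 = -318.2
bd·σ²_Y = (-8)·2·16.6 = -265.6
(ad+bc)·Cov[Q, Y] = (33.6)·7.2 = 241.92
Cov[V, B] = -318.2 + (-265.6) + 241.92 = -341.88.

Cov[V, B] = -341.88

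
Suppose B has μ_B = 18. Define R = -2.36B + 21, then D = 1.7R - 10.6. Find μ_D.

μ_R = (-2.36)·18 + 21 = -21.48.
μ_D = 1.7·(-21.48) + (-10.6) = -47.116.

μ_D = -47.116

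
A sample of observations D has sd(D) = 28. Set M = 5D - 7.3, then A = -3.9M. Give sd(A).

sd(A) = 546

sd(M) = |5|·28 = 140.
sd(A) = |-3.9|·140 = 546.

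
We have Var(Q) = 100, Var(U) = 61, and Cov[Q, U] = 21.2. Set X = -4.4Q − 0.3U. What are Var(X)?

Var(X) = 1997.458

Var(X) = a²·Var(Q) + b²·Var(U) + 2ab·Cov[Q, U] with a = -4.4, b = -0.3.
= (-4.4)²·100 + (-0.3)²·61 + 2·(-4.4)·(-0.3)·21.2
= 1936 + 5.49 + 55.968 = 1997.458.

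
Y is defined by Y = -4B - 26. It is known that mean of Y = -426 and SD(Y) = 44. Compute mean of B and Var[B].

From Y = -4B - 26: mean of Y = a·mean of B + b, so mean of B = (mean of Y − b)/a = (-426 − (-26))/(-4) = 100.
Var[Y] = 44² = 1936.
Var[Y] = a²·Var[B], so Var[B] = 1936/(-4)² = 121.

mean of B = 100, Var[B] = 121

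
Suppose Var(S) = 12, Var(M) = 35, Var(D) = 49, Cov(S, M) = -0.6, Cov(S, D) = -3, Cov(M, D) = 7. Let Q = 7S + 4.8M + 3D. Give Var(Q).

Var(Q) = 1870.68

Var(Q) = a²·Var(S) + b²·Var(M) + c²·Var(D) + 2ab·Cov(S, M) + 2ac·Cov(S, D) + 2bc·Cov(M, D), with a = 7, b = 4.8, c = 3.
= 588 + 806.4 + 441 + (-40.32) + (-126) + 201.6
= 1870.68.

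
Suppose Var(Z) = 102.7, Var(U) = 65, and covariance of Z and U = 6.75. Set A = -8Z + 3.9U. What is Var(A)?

Var(A) = a²·Var(Z) + b²·Var(U) + 2ab·covariance of Z and U with a = -8, b = 3.9.
= (-8)²·102.7 + 3.9²·65 + 2·(-8)·3.9·6.75
= 6572.8 + 988.65 + (-421.2) = 7140.25.

Var(A) = 7140.25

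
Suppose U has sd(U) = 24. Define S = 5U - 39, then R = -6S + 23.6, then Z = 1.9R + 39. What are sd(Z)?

sd(S) = |5|·24 = 120.
sd(R) = |-6|·120 = 720.
sd(Z) = |1.9|·720 = 1368.

sd(Z) = 1368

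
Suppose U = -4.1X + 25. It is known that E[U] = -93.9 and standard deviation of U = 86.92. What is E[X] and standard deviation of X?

From U = -4.1X + 25: E[U] = a·E[X] + b, so E[X] = (E[U] − b)/a = (-93.9 − 25)/(-4.1) = 29.
standard deviation of U = |a|·standard deviation of X, so standard deviation of X = 86.92/|-4.1| = 21.2.

E[X] = 29, standard deviation of X = 21.2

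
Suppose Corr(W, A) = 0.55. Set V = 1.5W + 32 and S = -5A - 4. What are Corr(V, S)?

Linear rescalings preserve |correlation|; the slopes 1.5 and -5 have opposite signs, so the correlation flips sign: Corr(V, S) = −Corr(W, A) = -0.55.

Corr(V, S) = -0.55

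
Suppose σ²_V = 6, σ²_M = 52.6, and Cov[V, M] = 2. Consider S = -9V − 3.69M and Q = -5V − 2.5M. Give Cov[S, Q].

By bilinearity, Cov[S, Q] = ac·σ²_V + bd·σ²_M + (ad+bc)·Cov[V, M], with a=-9, b=-3.69, c=-5, d=-2.5.
ac·σ²_V = (-9)·(-5)·6 = 270
bd·σ²_M = (-3.69)·(-2.5)·52.6 = 485.235
(ad+bc)·Cov[V, M] = (40.95)·2 = 81.9
Cov[S, Q] = 270 + 485.235 + 81.9 = 837.135.

Cov[S, Q] = 837.135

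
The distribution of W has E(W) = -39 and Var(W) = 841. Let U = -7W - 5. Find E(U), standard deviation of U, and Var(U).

E(U) = 268, standard deviation of U = 203, Var(U) = 41209

U = -7W - 5 is linear with a = -7, b = -5.
E(U) = a·E(W) + b = (-7)·(-39) + (-5) = 268.
standard deviation of W = √841 = 29.
standard deviation of U = |a|·standard deviation of W = |-7|·29 = 203.
Var(U) = a²·Var(W) = (-7)²·841 = 41209 (the additive constant -5 does not affect variance).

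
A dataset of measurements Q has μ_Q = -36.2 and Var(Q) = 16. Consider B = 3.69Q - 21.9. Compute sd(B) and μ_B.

sd(B) = 14.76, μ_B = -155.478

B = 3.69Q - 21.9 is linear with a = 3.69, b = -21.9.
sd(Q) = √16 = 4.
sd(B) = |a|·sd(Q) = |3.69|·4 = 14.76.
μ_B = a·μ_Q + b = 3.69·(-36.2) + (-21.9) = -155.478.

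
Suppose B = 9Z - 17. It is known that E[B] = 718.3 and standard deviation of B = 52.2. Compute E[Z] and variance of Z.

E[Z] = 81.7, variance of Z = 33.64

From B = 9Z - 17: E[B] = a·E[Z] + b, so E[Z] = (E[B] − b)/a = (718.3 − (-17))/9 = 81.7.
variance of B = 52.2² = 2724.84.
variance of B = a²·variance of Z, so variance of Z = 2724.84/9² = 33.64.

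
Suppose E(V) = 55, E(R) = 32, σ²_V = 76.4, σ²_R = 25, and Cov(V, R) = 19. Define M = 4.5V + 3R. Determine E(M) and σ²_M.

E(M) = 343.5, σ²_M = 2285.1

E(M) = 4.5·E(V) + 3·E(R) = 4.5·55 + 3·32 = 343.5.
σ²_M = a²·σ²_V + b²·σ²_R + 2ab·Cov(V, R) with a = 4.5, b = 3.
= 4.5²·76.4 + 3²·25 + 2·4.5·3·19
= 1547.1 + 225 + 513 = 2285.1.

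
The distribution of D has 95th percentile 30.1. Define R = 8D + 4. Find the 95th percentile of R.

Since a = 8 > 0 the transformation is increasing, so the 95th percentile of R = a·(P_{95} of D) + b = 8·30.1 + 4 = 244.8.

95th percentile of R = 244.8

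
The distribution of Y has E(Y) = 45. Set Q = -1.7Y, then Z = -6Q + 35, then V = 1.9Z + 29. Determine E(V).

E(V) = 967.6

E(Q) = (-1.7)·45 = -76.5.
E(Z) = (-6)·(-76.5) + 35 = 494.
E(V) = 1.9·494 + 29 = 967.6.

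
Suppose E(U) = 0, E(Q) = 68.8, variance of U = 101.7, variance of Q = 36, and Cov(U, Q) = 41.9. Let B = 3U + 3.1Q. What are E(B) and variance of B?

E(B) = 3·E(U) + 3.1·E(Q) = 3·0 + 3.1·68.8 = 213.28.
variance of B = a²·variance of U + b²·variance of Q + 2ab·Cov(U, Q) with a = 3, b = 3.1.
= 3²·101.7 + 3.1²·36 + 2·3·3.1·41.9
= 915.3 + 345.96 + 779.34 = 2040.6.

E(B) = 213.28, variance of B = 2040.6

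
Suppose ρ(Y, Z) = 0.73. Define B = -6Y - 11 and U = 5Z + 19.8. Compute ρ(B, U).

ρ(B, U) = -0.73

Linear rescalings preserve |correlation|; the slopes -6 and 5 have opposite signs, so the correlation flips sign: ρ(B, U) = −ρ(Y, Z) = -0.73.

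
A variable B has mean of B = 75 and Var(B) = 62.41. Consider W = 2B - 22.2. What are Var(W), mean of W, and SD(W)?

W = 2B - 22.2 is linear with a = 2, b = -22.2.
Var(W) = a²·Var(B) = 2²·62.41 = 249.64 (the additive constant -22.2 does not affect variance).
mean of W = a·mean of B + b = 2·75 + (-22.2) = 127.8.
SD(B) = √62.41 = 7.9.
SD(W) = |a|·SD(B) = |2|·7.9 = 15.8.

Var(W) = 249.64, mean of W = 127.8, SD(W) = 15.8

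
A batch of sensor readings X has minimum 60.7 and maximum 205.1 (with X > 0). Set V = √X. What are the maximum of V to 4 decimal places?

max(V) = 14.3213

√X is increasing on this domain, so max(V) comes from max(X) = 205.1: max(V) = √(205.1) ≈ 14.3213.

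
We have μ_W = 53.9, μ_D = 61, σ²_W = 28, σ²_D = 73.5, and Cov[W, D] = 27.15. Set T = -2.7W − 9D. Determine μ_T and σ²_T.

μ_T = -694.53, σ²_T = 7477.11

μ_T = (-2.7)·μ_W + (-9)·μ_D = (-2.7)·53.9 + (-9)·61 = -694.53.
σ²_T = a²·σ²_W + b²·σ²_D + 2ab·Cov[W, D] with a = -2.7, b = -9.
= (-2.7)²·28 + (-9)²·73.5 + 2·(-2.7)·(-9)·27.15
= 204.12 + 5953.5 + 1319.49 = 7477.11.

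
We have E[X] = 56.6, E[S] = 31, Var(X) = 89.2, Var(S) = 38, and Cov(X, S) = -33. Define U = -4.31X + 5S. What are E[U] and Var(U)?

E[U] = -88.946, Var(U) = 4029.28812

E[U] = (-4.31)·E[X] + 5·E[S] = (-4.31)·56.6 + 5·31 = -88.946.
Var(U) = a²·Var(X) + b²·Var(S) + 2ab·Cov(X, S) with a = -4.31, b = 5.
= (-4.31)²·89.2 + 5²·38 + 2·(-4.31)·5·(-33)
= 1656.98812 + 950 + 1422.3 = 4029.28812.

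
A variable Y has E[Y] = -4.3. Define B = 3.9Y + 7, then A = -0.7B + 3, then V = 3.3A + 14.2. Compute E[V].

E[V] = 46.6687

E[B] = 3.9·(-4.3) + 7 = -9.77.
E[A] = (-0.7)·(-9.77) + 3 = 9.839.
E[V] = 3.3·9.839 + 14.2 = 46.6687.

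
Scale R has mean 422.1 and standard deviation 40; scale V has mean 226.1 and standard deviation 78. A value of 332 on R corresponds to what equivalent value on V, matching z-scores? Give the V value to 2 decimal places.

z = (332 − 422.1)/40 = -2.2525.
V = 226.1 + z·78 = 226.1 + (332 − 422.1)·78/40 ≈ 50.41.

V = 50.41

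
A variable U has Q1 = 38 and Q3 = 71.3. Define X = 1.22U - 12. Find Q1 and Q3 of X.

a = 1.22 > 0: Q1(X) = a·Q1(U)+b = 34.36, Q3(X) = a·Q3(U)+b = 74.986.

Q1(X) = 34.36, Q3(X) = 74.986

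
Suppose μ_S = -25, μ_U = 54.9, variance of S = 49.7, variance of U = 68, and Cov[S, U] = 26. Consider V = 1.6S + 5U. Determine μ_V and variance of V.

μ_V = 234.5, variance of V = 2243.232

μ_V = 1.6·μ_S + 5·μ_U = 1.6·(-25) + 5·54.9 = 234.5.
variance of V = a²·variance of S + b²·variance of U + 2ab·Cov[S, U] with a = 1.6, b = 5.
= 1.6²·49.7 + 5²·68 + 2·1.6·5·26
= 127.232 + 1700 + 416 = 2243.232.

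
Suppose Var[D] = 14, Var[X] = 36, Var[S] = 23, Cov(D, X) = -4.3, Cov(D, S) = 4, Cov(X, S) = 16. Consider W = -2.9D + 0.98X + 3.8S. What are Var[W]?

Var[W] = 539.8836

Var[W] = a²·Var[D] + b²·Var[X] + c²·Var[S] + 2ab·Cov(D, X) + 2ac·Cov(D, S) + 2bc·Cov(X, S), with a = -2.9, b = 0.98, c = 3.8.
= 117.74 + 34.5744 + 332.12 + 24.4412 + (-88.16) + 119.168
= 539.8836.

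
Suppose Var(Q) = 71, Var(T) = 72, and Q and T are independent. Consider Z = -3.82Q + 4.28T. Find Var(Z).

Var(Z) = 2354.9852

Var(Z) = a²·Var(Q) + b²·Var(T) + 2ab·Cov(Q, T) with a = -3.82, b = 4.28.
Independence gives Cov(Q, T) = 0.
= (-3.82)²·71 + 4.28²·72 + 2·(-3.82)·4.28·0
= 1036.0604 + 1318.9248 + 0 = 2354.9852.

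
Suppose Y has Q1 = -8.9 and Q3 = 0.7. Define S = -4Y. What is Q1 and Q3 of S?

Q1(S) = -2.8, Q3(S) = 35.6

a = -4 < 0 reverses order: Q1(S) comes from Q3(Y), Q3(S) from Q1(Y).
Q1(S) = (-4)·0.7 = -2.8; Q3(S) = (-4)·(-8.9) = 35.6.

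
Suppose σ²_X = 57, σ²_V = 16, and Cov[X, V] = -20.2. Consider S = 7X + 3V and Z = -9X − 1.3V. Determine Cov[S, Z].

By bilinearity, Cov[S, Z] = ac·σ²_X + bd·σ²_V + (ad+bc)·Cov[X, V], with a=7, b=3, c=-9, d=-1.3.
ac·σ²_X = 7·(-9)·57 = -3591
bd·σ²_V = 3·(-1.3)·16 = -62.4
(ad+bc)·Cov[X, V] = (-36.1)·(-20.2) = 729.22
Cov[S, Z] = -3591 + (-62.4) + 729.22 = -2924.18.

Cov[S, Z] = -2924.18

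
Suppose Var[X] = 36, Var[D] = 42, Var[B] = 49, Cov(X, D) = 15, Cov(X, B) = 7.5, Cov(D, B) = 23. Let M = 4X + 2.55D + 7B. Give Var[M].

Var[M] = a²·Var[X] + b²·Var[D] + c²·Var[B] + 2ab·Cov(X, D) + 2ac·Cov(X, B) + 2bc·Cov(D, B), with a = 4, b = 2.55, c = 7.
= 576 + 273.105 + 2401 + 306 + 420 + 821.1
= 4797.205.

Var[M] = 4797.205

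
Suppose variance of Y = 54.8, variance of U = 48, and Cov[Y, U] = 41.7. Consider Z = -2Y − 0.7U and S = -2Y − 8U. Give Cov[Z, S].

Cov[Z, S] = 1213.58

By bilinearity, Cov[Z, S] = ac·variance of Y + bd·variance of U + (ad+bc)·Cov[Y, U], with a=-2, b=-0.7, c=-2, d=-8.
ac·variance of Y = (-2)·(-2)·54.8 = 219.2
bd·variance of U = (-0.7)·(-8)·48 = 268.8
(ad+bc)·Cov[Y, U] = (17.4)·41.7 = 725.58
Cov[Z, S] = 219.2 + 268.8 + 725.58 = 1213.58.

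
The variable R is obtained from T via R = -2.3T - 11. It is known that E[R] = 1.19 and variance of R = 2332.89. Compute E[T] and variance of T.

From R = -2.3T - 11: E[R] = a·E[T] + b, so E[T] = (E[R] − b)/a = (1.19 − (-11))/(-2.3) = -5.3.
variance of R = a²·variance of T, so variance of T = 2332.89/(-2.3)² = 441.

E[T] = -5.3, variance of T = 441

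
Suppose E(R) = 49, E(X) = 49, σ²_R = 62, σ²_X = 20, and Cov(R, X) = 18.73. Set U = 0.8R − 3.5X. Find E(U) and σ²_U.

E(U) = 0.8·E(R) + (-3.5)·E(X) = 0.8·49 + (-3.5)·49 = -132.3.
σ²_U = a²·σ²_R + b²·σ²_X + 2ab·Cov(R, X) with a = 0.8, b = -3.5.
= 0.8²·62 + (-3.5)²·20 + 2·0.8·(-3.5)·18.73
= 39.68 + 245 + (-104.888) = 179.792.

E(U) = -132.3, σ²_U = 179.792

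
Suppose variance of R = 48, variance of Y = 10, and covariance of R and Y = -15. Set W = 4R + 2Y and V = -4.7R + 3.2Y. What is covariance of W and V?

covariance of W and V = -889.4

By bilinearity, covariance of W and V = ac·variance of R + bd·variance of Y + (ad+bc)·covariance of R and Y, with a=4, b=2, c=-4.7, d=3.2.
ac·variance of R = 4·(-4.7)·48 = -902.4
bd·variance of Y = 2·3.2·10 = 64
(ad+bc)·covariance of R and Y = (3.4)·(-15) = -51
covariance of W and V = -902.4 + 64 + (-51) = -889.4.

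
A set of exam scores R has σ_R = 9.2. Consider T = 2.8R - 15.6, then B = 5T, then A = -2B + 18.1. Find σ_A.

σ_A = 257.6

σ_T = |2.8|·9.2 = 25.76.
σ_B = |5|·25.76 = 128.8.
σ_A = |-2|·128.8 = 257.6.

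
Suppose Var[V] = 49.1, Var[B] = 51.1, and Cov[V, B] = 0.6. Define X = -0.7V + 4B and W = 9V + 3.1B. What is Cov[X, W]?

By bilinearity, Cov[X, W] = ac·Var[V] + bd·Var[B] + (ad+bc)·Cov[V, B], with a=-0.7, b=4, c=9, d=3.1.
ac·Var[V] = (-0.7)·9·49.1 = -309.33
bd·Var[B] = 4·3.1·51.1 = 633.64
(ad+bc)·Cov[V, B] = (33.83)·0.6 = 20.298
Cov[X, W] = -309.33 + 633.64 + 20.298 = 344.608.

Cov[X, W] = 344.608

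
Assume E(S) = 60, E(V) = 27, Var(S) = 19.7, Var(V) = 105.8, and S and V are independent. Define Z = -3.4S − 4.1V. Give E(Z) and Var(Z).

E(Z) = (-3.4)·E(S) + (-4.1)·E(V) = (-3.4)·60 + (-4.1)·27 = -314.7.
Var(Z) = a²·Var(S) + b²·Var(V) + 2ab·covariance of S and V with a = -3.4, b = -4.1.
Independence gives covariance of S and V = 0.
= (-3.4)²·19.7 + (-4.1)²·105.8 + 2·(-3.4)·(-4.1)·0
= 227.732 + 1778.498 + 0 = 2006.23.

E(Z) = -314.7, Var(Z) = 2006.23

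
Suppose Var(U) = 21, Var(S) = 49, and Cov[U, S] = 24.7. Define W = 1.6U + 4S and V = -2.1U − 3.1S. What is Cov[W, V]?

Cov[W, V] = -1008.152

By bilinearity, Cov[W, V] = ac·Var(U) + bd·Var(S) + (ad+bc)·Cov[U, S], with a=1.6, b=4, c=-2.1, d=-3.1.
ac·Var(U) = 1.6·(-2.1)·21 = -70.56
bd·Var(S) = 4·(-3.1)·49 = -607.6
(ad+bc)·Cov[U, S] = (-13.36)·24.7 = -329.992
Cov[W, V] = -70.56 + (-607.6) + (-329.992) = -1008.152.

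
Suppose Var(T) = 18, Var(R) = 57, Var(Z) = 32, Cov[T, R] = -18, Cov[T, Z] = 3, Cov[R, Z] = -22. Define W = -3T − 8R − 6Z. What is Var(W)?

Var(W) = 2094

Var(W) = a²·Var(T) + b²·Var(R) + c²·Var(Z) + 2ab·Cov[T, R] + 2ac·Cov[T, Z] + 2bc·Cov[R, Z], with a = -3, b = -8, c = -6.
= 162 + 3648 + 1152 + (-864) + 108 + (-2112)
= 2094.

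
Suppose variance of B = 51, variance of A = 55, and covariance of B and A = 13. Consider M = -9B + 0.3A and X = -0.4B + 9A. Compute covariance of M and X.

By bilinearity, covariance of M and X = ac·variance of B + bd·variance of A + (ad+bc)·covariance of B and A, with a=-9, b=0.3, c=-0.4, d=9.
ac·variance of B = (-9)·(-0.4)·51 = 183.6
bd·variance of A = 0.3·9·55 = 148.5
(ad+bc)·covariance of B and A = (-81.12)·13 = -1054.56
covariance of M and X = 183.6 + 148.5 + (-1054.56) = -722.46.

covariance of M and X = -722.46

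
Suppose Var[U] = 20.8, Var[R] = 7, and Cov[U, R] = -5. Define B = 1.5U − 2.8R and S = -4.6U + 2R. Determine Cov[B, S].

By bilinearity, Cov[B, S] = ac·Var[U] + bd·Var[R] + (ad+bc)·Cov[U, R], with a=1.5, b=-2.8, c=-4.6, d=2.
ac·Var[U] = 1.5·(-4.6)·20.8 = -143.52
bd·Var[R] = (-2.8)·2·7 = -39.2
(ad+bc)·Cov[U, R] = (15.88)·(-5) = -79.4
Cov[B, S] = -143.52 + (-39.2) + (-79.4) = -262.12.

Cov[B, S] = -262.12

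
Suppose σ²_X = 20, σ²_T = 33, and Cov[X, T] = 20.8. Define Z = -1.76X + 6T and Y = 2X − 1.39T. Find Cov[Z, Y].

Cov[Z, Y] = -45.13488

By bilinearity, Cov[Z, Y] = ac·σ²_X + bd·σ²_T + (ad+bc)·Cov[X, T], with a=-1.76, b=6, c=2, d=-1.39.
ac·σ²_X = (-1.76)·2·20 = -70.4
bd·σ²_T = 6·(-1.39)·33 = -275.22
(ad+bc)·Cov[X, T] = (14.4464)·20.8 = 300.48512
Cov[Z, Y] = -70.4 + (-275.22) + 300.48512 = -45.13488.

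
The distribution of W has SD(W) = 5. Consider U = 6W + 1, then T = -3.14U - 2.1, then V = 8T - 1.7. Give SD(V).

SD(U) = |6|·5 = 30.
SD(T) = |-3.14|·30 = 94.2.
SD(V) = |8|·94.2 = 753.6.

SD(V) = 753.6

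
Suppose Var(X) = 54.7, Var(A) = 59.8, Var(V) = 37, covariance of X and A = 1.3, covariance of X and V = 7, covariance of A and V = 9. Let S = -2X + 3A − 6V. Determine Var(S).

Var(S) = 1917.4

Var(S) = a²·Var(X) + b²·Var(A) + c²·Var(V) + 2ab·covariance of X and A + 2ac·covariance of X and V + 2bc·covariance of A and V, with a = -2, b = 3, c = -6.
= 218.8 + 538.2 + 1332 + (-15.6) + 168 + (-324)
= 1917.4.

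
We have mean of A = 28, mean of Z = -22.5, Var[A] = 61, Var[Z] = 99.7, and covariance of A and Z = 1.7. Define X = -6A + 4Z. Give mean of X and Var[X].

mean of X = -258, Var[X] = 3709.6

mean of X = (-6)·mean of A + 4·mean of Z = (-6)·28 + 4·(-22.5) = -258.
Var[X] = a²·Var[A] + b²·Var[Z] + 2ab·covariance of A and Z with a = -6, b = 4.
= (-6)²·61 + 4²·99.7 + 2·(-6)·4·1.7
= 2196 + 1595.2 + (-81.6) = 3709.6.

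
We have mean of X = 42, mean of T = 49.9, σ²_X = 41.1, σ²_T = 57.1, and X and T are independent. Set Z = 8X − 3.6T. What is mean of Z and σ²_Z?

mean of Z = 156.36, σ²_Z = 3370.416

mean of Z = 8·mean of X + (-3.6)·mean of T = 8·42 + (-3.6)·49.9 = 156.36.
σ²_Z = a²·σ²_X + b²·σ²_T + 2ab·covariance of X and T with a = 8, b = -3.6.
Independence gives covariance of X and T = 0.
= 8²·41.1 + (-3.6)²·57.1 + 2·8·(-3.6)·0
= 2630.4 + 740.016 + 0 = 3370.416.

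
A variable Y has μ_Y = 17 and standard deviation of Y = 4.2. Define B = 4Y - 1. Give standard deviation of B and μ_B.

B = 4Y - 1 is linear with a = 4, b = -1.
standard deviation of B = |a|·standard deviation of Y = |4|·4.2 = 16.8.
μ_B = a·μ_Y + b = 4·17 + (-1) = 67.

standard deviation of B = 16.8, μ_B = 67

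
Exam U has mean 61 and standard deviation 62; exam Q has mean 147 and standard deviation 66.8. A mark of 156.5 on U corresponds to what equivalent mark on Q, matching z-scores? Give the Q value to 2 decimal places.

Q = 249.89

z = (156.5 − 61)/62 ≈ 1.5403.
Q = 147 + z·66.8 = 147 + (156.5 − 61)·66.8/62 ≈ 249.89.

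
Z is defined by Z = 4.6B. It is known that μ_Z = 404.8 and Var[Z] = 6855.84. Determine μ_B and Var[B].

μ_B = 88, Var[B] = 324

From Z = 4.6B: μ_Z = a·μ_B + b, so μ_B = (μ_Z − b)/a = (404.8 − 0)/4.6 = 88.
Var[Z] = a²·Var[B], so Var[B] = 6855.84/4.6² = 324.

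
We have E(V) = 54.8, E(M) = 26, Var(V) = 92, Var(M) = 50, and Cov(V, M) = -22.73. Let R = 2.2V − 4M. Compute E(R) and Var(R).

E(R) = 2.2·E(V) + (-4)·E(M) = 2.2·54.8 + (-4)·26 = 16.56.
Var(R) = a²·Var(V) + b²·Var(M) + 2ab·Cov(V, M) with a = 2.2, b = -4.
= 2.2²·92 + (-4)²·50 + 2·2.2·(-4)·(-22.73)
= 445.28 + 800 + 400.048 = 1645.328.

E(R) = 16.56, Var(R) = 1645.328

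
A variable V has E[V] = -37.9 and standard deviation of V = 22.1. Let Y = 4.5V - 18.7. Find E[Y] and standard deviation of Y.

E[Y] = -189.25, standard deviation of Y = 99.45

Y = 4.5V - 18.7 is linear with a = 4.5, b = -18.7.
E[Y] = a·E[V] + b = 4.5·(-37.9) + (-18.7) = -189.25.
standard deviation of Y = |a|·standard deviation of V = |4.5|·22.1 = 99.45.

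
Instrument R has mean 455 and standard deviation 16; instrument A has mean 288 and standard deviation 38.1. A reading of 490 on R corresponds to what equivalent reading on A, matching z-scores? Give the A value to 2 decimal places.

z = (490 − 455)/16 = 2.1875.
A = 288 + z·38.1 = 288 + (490 − 455)·38.1/16 ≈ 371.34.

A = 371.34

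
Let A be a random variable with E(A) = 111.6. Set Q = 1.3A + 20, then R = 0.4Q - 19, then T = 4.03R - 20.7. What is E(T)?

E(Q) = 1.3·111.6 + 20 = 165.08.
E(R) = 0.4·165.08 + (-19) = 47.032.
E(T) = 4.03·47.032 + (-20.7) = 168.83896.

E(T) = 168.83896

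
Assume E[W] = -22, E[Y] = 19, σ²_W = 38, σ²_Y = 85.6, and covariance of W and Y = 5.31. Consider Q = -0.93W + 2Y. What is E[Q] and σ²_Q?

E[Q] = 58.46, σ²_Q = 355.513

E[Q] = (-0.93)·E[W] + 2·E[Y] = (-0.93)·(-22) + 2·19 = 58.46.
σ²_Q = a²·σ²_W + b²·σ²_Y + 2ab·covariance of W and Y with a = -0.93, b = 2.
= (-0.93)²·38 + 2²·85.6 + 2·(-0.93)·2·5.31
= 32.8662 + 342.4 + (-19.7532) = 355.513.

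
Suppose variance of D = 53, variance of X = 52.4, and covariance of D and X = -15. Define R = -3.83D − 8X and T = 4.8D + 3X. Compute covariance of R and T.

By bilinearity, covariance of R and T = ac·variance of D + bd·variance of X + (ad+bc)·covariance of D and X, with a=-3.83, b=-8, c=4.8, d=3.
ac·variance of D = (-3.83)·4.8·53 = -974.352
bd·variance of X = (-8)·3·52.4 = -1257.6
(ad+bc)·covariance of D and X = (-49.89)·(-15) = 748.35
covariance of R and T = -974.352 + (-1257.6) + 748.35 = -1483.602.

covariance of R and T = -1483.602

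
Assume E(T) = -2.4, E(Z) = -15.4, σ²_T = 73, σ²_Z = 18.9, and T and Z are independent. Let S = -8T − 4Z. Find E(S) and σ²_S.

E(S) = (-8)·E(T) + (-4)·E(Z) = (-8)·(-2.4) + (-4)·(-15.4) = 80.8.
σ²_S = a²·σ²_T + b²·σ²_Z + 2ab·Cov(T, Z) with a = -8, b = -4.
Independence gives Cov(T, Z) = 0.
= (-8)²·73 + (-4)²·18.9 + 2·(-8)·(-4)·0
= 4672 + 302.4 + 0 = 4974.4.

E(S) = 80.8, σ²_S = 4974.4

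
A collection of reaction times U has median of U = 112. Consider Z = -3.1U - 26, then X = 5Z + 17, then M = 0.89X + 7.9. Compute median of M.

median of M = -1637.71

median of Z = (-3.1)·112 + (-26) = -373.2.
median of X = 5·(-373.2) + 17 = -1849.
median of M = 0.89·(-1849) + 7.9 = -1637.71.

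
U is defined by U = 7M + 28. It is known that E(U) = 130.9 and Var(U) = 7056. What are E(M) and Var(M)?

From U = 7M + 28: E(U) = a·E(M) + b, so E(M) = (E(U) − b)/a = (130.9 − 28)/7 = 14.7.
Var(U) = a²·Var(M), so Var(M) = 7056/7² = 144.

E(M) = 14.7, Var(M) = 144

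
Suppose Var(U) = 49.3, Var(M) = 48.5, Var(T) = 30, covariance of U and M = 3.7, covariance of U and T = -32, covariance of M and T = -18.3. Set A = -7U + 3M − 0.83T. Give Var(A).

Var(A) = 2436.761

Var(A) = a²·Var(U) + b²·Var(M) + c²·Var(T) + 2ab·covariance of U and M + 2ac·covariance of U and T + 2bc·covariance of M and T, with a = -7, b = 3, c = -0.83.
= 2415.7 + 436.5 + 20.667 + (-155.4) + (-371.84) + 91.134
= 2436.761.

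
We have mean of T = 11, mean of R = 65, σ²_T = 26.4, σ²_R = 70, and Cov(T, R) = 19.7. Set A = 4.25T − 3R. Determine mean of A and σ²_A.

mean of A = -148.25, σ²_A = 604.5

mean of A = 4.25·mean of T + (-3)·mean of R = 4.25·11 + (-3)·65 = -148.25.
σ²_A = a²·σ²_T + b²·σ²_R + 2ab·Cov(T, R) with a = 4.25, b = -3.
= 4.25²·26.4 + (-3)²·70 + 2·4.25·(-3)·19.7
= 476.85 + 630 + (-502.35) = 604.5.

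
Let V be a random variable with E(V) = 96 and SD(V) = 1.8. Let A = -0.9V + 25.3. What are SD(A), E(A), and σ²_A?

SD(A) = 1.62, E(A) = -61.1, σ²_A = 2.6244

A = -0.9V + 25.3 is linear with a = -0.9, b = 25.3.
SD(A) = |a|·SD(V) = |-0.9|·1.8 = 1.62.
E(A) = a·E(V) + b = (-0.9)·96 + 25.3 = -61.1.
σ²_V = 1.8² = 3.24.
σ²_A = a²·σ²_V = (-0.9)²·3.24 = 2.6244 (the additive constant 25.3 does not affect variance).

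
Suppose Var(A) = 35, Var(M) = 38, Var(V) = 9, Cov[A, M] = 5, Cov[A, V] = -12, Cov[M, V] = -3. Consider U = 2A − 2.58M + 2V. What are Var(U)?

Var(U) = a²·Var(A) + b²·Var(M) + c²·Var(V) + 2ab·Cov[A, M] + 2ac·Cov[A, V] + 2bc·Cov[M, V], with a = 2, b = -2.58, c = 2.
= 140 + 252.9432 + 36 + (-51.6) + (-96) + 30.96
= 312.3032.

Var(U) = 312.3032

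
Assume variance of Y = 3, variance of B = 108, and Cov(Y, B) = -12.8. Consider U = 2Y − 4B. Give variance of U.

variance of U = 1944.8

variance of U = a²·variance of Y + b²·variance of B + 2ab·Cov(Y, B) with a = 2, b = -4.
= 2²·3 + (-4)²·108 + 2·2·(-4)·(-12.8)
= 12 + 1728 + 204.8 = 1944.8.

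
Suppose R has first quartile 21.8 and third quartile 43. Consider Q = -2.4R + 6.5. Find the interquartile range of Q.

IQR(Q) = 50.88

IQR of R = Q3 − Q1 = 43 − 21.8 = 21.2.
Under Q = aR + b, IQR(Q) = |a|·IQR(R) = |-2.4|·21.2 = 50.88 (shifts cancel; spread scales by |a|).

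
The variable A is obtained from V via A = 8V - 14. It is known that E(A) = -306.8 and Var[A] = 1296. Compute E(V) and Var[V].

E(V) = -36.6, Var[V] = 20.25

From A = 8V - 14: E(A) = a·E(V) + b, so E(V) = (E(A) − b)/a = (-306.8 − (-14))/8 = -36.6.
Var[A] = a²·Var[V], so Var[V] = 1296/8² = 20.25.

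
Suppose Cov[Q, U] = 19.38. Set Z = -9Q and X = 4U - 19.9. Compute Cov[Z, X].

Cov[Z, X] = -697.68

Cov[Z, X] = a·c·Cov[Q, U] = (-9)·4·19.38 = -697.68. Additive constants drop out.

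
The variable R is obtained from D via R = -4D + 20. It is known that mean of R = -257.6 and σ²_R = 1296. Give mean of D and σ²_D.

mean of D = 69.4, σ²_D = 81

From R = -4D + 20: mean of R = a·mean of D + b, so mean of D = (mean of R − b)/a = (-257.6 − 20)/(-4) = 69.4.
σ²_R = a²·σ²_D, so σ²_D = 1296/(-4)² = 81.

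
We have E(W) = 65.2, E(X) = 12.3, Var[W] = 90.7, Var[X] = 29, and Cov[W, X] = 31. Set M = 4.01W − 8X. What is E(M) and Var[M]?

E(M) = 4.01·E(W) + (-8)·E(X) = 4.01·65.2 + (-8)·12.3 = 163.052.
Var[M] = a²·Var[W] + b²·Var[X] + 2ab·Cov[W, X] with a = 4.01, b = -8.
= 4.01²·90.7 + (-8)²·29 + 2·4.01·(-8)·31
= 1458.46507 + 1856 + (-1988.96) = 1325.50507.

E(M) = 163.052, Var[M] = 1325.50507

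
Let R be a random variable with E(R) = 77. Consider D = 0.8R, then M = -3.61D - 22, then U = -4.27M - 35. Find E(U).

E(U) = 1008.48552

E(D) = 0.8·77 = 61.6.
E(M) = (-3.61)·61.6 + (-22) = -244.376.
E(U) = (-4.27)·(-244.376) + (-35) = 1008.48552.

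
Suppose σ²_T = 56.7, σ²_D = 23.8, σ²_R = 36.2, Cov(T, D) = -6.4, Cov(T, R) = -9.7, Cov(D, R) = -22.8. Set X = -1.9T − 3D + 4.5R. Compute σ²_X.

σ²_X = 1860.447

σ²_X = a²·σ²_T + b²·σ²_D + c²·σ²_R + 2ab·Cov(T, D) + 2ac·Cov(T, R) + 2bc·Cov(D, R), with a = -1.9, b = -3, c = 4.5.
= 204.687 + 214.2 + 733.05 + (-72.96) + 165.87 + 615.6
= 1860.447.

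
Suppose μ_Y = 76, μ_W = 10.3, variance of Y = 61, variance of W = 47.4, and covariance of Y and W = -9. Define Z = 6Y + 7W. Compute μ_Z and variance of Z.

μ_Z = 528.1, variance of Z = 3762.6

μ_Z = 6·μ_Y + 7·μ_W = 6·76 + 7·10.3 = 528.1.
variance of Z = a²·variance of Y + b²·variance of W + 2ab·covariance of Y and W with a = 6, b = 7.
= 6²·61 + 7²·47.4 + 2·6·7·(-9)
= 2196 + 2322.6 + (-756) = 3762.6.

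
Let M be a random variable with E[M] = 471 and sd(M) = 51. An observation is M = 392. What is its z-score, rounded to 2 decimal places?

z = -1.55

z = (M − E[M]) / sd(M) = (392 − 471) / 51 ≈ -1.55.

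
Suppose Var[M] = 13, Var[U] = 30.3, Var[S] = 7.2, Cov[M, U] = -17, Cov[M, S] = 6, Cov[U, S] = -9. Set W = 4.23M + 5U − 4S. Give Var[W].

Var[W] = a²·Var[M] + b²·Var[U] + c²·Var[S] + 2ab·Cov[M, U] + 2ac·Cov[M, S] + 2bc·Cov[U, S], with a = 4.23, b = 5, c = -4.
= 232.6077 + 757.5 + 115.2 + (-719.1) + (-203.04) + 360
= 543.1677.

Var[W] = 543.1677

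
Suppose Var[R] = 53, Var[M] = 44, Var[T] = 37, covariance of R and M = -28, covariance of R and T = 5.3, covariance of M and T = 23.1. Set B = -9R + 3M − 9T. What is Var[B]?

Var[B] = a²·Var[R] + b²·Var[M] + c²·Var[T] + 2ab·covariance of R and M + 2ac·covariance of R and T + 2bc·covariance of M and T, with a = -9, b = 3, c = -9.
= 4293 + 396 + 2997 + 1512 + 858.6 + (-1247.4)
= 8809.2.

Var[B] = 8809.2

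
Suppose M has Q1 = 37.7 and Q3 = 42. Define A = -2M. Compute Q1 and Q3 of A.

a = -2 < 0 reverses order: Q1(A) comes from Q3(M), Q3(A) from Q1(M).
Q1(A) = (-2)·42 = -84; Q3(A) = (-2)·37.7 = -75.4.

Q1(A) = -84, Q3(A) = -75.4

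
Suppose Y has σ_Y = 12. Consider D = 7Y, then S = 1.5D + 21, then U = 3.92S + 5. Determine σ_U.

σ_D = |7|·12 = 84.
σ_S = |1.5|·84 = 126.
σ_U = |3.92|·126 = 493.92.

σ_U = 493.92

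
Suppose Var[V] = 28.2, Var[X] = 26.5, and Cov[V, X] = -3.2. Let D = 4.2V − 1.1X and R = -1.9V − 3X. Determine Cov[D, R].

By bilinearity, Cov[D, R] = ac·Var[V] + bd·Var[X] + (ad+bc)·Cov[V, X], with a=4.2, b=-1.1, c=-1.9, d=-3.
ac·Var[V] = 4.2·(-1.9)·28.2 = -225.036
bd·Var[X] = (-1.1)·(-3)·26.5 = 87.45
(ad+bc)·Cov[V, X] = (-10.51)·(-3.2) = 33.632
Cov[D, R] = -225.036 + 87.45 + 33.632 = -103.954.

Cov[D, R] = -103.954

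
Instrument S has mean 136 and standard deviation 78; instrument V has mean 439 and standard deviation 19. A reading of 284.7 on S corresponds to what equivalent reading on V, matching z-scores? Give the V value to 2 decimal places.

V = 475.22

z = (284.7 − 136)/78 ≈ 1.9064.
V = 439 + z·19 = 439 + (284.7 − 136)·19/78 ≈ 475.22.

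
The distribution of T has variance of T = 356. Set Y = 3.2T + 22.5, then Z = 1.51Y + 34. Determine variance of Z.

variance of Z = 8311.967744

variance of Y = 3.2²·356 = 3645.44.
variance of Z = 1.51²·3645.44 = 8311.967744.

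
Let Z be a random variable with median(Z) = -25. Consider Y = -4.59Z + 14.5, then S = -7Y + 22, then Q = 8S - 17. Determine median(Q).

median(Q) = -7079

median(Y) = (-4.59)·(-25) + 14.5 = 129.25.
median(S) = (-7)·129.25 + 22 = -882.75.
median(Q) = 8·(-882.75) + (-17) = -7079.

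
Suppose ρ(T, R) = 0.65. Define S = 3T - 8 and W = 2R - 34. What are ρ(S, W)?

Linear rescalings preserve correlation up to sign; here the slopes 3 and 2 have the same sign, so ρ(S, W) = ρ(T, R) = 0.65.

ρ(S, W) = 0.65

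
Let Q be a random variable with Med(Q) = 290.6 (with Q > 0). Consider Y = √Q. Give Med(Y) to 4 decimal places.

Med(Y) = 17.047

√Q is monotone on this domain, so Med(Y) = √(290.6) ≈ 17.047.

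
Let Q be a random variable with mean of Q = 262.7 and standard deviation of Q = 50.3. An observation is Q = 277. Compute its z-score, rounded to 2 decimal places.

z = 0.28

z = (Q − mean of Q) / standard deviation of Q = (277 − 262.7) / 50.3 ≈ 0.28.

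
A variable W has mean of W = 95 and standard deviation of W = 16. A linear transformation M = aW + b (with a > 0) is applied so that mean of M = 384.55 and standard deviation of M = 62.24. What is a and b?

standard deviation of M = a·standard deviation of W (a > 0), so a = 62.24/16 = 3.89.
mean of M = a·mean of W + b, so b = 384.55 − 3.89·95 = 15.

a = 3.89, b = 15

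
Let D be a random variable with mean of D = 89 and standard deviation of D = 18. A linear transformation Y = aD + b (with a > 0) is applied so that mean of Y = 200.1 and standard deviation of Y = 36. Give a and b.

standard deviation of Y = a·standard deviation of D (a > 0), so a = 36/18 = 2.
mean of Y = a·mean of D + b, so b = 200.1 − 2·89 = 22.1.

a = 2, b = 22.1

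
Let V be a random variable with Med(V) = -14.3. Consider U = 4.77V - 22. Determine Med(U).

A linear map preserves order up to sign, so Med(U) = a·Med(V) + b = 4.77·(-14.3) + (-22) = -90.211.

Med(U) = -90.211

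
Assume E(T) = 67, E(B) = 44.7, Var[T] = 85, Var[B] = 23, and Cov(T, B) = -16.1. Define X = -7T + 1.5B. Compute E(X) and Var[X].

E(X) = (-7)·E(T) + 1.5·E(B) = (-7)·67 + 1.5·44.7 = -401.95.
Var[X] = a²·Var[T] + b²·Var[B] + 2ab·Cov(T, B) with a = -7, b = 1.5.
= (-7)²·85 + 1.5²·23 + 2·(-7)·1.5·(-16.1)
= 4165 + 51.75 + 338.1 = 4554.85.

E(X) = -401.95, Var[X] = 4554.85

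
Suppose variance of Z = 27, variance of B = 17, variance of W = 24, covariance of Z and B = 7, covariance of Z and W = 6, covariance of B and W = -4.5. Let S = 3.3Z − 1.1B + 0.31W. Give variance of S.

variance of S = a²·variance of Z + b²·variance of B + c²·variance of W + 2ab·covariance of Z and B + 2ac·covariance of Z and W + 2bc·covariance of B and W, with a = 3.3, b = -1.1, c = 0.31.
= 294.03 + 20.57 + 2.3064 + (-50.82) + 12.276 + 3.069
= 281.4314.

variance of S = 281.4314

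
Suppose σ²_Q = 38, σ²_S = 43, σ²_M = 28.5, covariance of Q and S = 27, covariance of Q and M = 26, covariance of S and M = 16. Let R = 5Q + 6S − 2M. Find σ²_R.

σ²_R = 3328

σ²_R = a²·σ²_Q + b²·σ²_S + c²·σ²_M + 2ab·covariance of Q and S + 2ac·covariance of Q and M + 2bc·covariance of S and M, with a = 5, b = 6, c = -2.
= 950 + 1548 + 114 + 1620 + (-520) + (-384)
= 3328.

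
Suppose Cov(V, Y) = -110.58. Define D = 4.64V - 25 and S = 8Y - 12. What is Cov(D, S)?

Cov(D, S) = -4104.7296

Cov(D, S) = a·c·Cov(V, Y) = 4.64·8·(-110.58) = -4104.7296. Additive constants drop out.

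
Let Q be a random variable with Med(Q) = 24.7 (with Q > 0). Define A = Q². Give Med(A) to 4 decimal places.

Med(A) = 610.09

Q² is monotone on this domain, so Med(A) = square(24.7) = 610.09.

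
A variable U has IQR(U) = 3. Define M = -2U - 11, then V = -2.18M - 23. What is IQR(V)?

IQR(V) = 13.08

IQR(M) = |-2|·3 = 6.
IQR(V) = |-2.18|·6 = 13.08.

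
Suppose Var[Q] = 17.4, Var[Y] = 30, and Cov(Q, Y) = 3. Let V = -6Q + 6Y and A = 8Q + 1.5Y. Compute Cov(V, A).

By bilinearity, Cov(V, A) = ac·Var[Q] + bd·Var[Y] + (ad+bc)·Cov(Q, Y), with a=-6, b=6, c=8, d=1.5.
ac·Var[Q] = (-6)·8·17.4 = -835.2
bd·Var[Y] = 6·1.5·30 = 270
(ad+bc)·Cov(Q, Y) = (39)·3 = 117
Cov(V, A) = -835.2 + 270 + 117 = -448.2.

Cov(V, A) = -448.2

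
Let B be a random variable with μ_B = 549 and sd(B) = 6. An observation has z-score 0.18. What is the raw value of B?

B = 550.08

B = μ_B + z·sd(B) = 549 + 0.18·6 = 550.08.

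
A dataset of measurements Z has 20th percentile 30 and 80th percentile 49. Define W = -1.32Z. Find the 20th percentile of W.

20th percentile of W = -64.68

Since a = -1.32 < 0 the transformation is decreasing, reversing order: the 20th percentile of W corresponds to the 80th percentile of Z.
So P_{20}(W) = a·P_{80}(Z) + b = (-1.32)·49 = -64.68.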